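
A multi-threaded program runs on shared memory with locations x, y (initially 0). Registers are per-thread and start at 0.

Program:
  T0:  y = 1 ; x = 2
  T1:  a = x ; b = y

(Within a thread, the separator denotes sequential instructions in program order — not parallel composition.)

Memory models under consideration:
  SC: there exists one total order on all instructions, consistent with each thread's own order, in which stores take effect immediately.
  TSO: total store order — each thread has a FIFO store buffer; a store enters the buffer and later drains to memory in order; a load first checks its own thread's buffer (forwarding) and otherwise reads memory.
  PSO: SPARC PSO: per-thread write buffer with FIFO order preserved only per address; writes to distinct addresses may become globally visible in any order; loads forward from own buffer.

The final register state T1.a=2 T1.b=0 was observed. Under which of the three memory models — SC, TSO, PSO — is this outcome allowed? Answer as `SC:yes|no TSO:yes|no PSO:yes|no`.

outcome vector order: (T1.a,T1.b)
SC (3): (0,0) (0,1) (2,1)
TSO (3): (0,0) (0,1) (2,1)
PSO (4): (0,0) (0,1) (2,0) (2,1)
target (2,0) ∈ {PSO}

SC:no TSO:no PSO:yes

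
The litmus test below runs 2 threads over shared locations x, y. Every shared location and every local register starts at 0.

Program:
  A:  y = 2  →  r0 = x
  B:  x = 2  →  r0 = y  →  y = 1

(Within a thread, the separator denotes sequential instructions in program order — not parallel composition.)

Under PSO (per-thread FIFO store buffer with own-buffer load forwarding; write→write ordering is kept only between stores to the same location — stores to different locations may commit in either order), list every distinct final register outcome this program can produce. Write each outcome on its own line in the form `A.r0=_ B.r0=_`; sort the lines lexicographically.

outcome vector order: (A.r0,B.r0)
|PSO outcomes| = 4

A.r0=0 B.r0=0
A.r0=0 B.r0=2
A.r0=2 B.r0=0
A.r0=2 B.r0=2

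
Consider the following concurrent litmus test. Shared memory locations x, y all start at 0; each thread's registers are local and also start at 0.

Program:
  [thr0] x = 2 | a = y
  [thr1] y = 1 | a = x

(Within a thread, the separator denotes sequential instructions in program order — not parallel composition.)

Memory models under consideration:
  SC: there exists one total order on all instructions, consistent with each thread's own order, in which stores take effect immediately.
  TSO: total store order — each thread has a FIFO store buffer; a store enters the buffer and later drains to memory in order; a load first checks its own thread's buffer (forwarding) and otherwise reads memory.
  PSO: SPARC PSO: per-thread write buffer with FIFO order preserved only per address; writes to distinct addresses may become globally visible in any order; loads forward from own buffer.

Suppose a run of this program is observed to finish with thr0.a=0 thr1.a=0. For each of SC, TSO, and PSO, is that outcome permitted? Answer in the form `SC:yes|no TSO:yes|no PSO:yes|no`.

SC:no TSO:yes PSO:yes

outcome vector order: (thr0.a,thr1.a)
SC: 3 outcomes — {02; 10; 12}
TSO: 4 outcomes — {00; 02; 10; 12}
PSO: 4 outcomes — {00; 02; 10; 12}
target 00 ∈ {TSO,PSO}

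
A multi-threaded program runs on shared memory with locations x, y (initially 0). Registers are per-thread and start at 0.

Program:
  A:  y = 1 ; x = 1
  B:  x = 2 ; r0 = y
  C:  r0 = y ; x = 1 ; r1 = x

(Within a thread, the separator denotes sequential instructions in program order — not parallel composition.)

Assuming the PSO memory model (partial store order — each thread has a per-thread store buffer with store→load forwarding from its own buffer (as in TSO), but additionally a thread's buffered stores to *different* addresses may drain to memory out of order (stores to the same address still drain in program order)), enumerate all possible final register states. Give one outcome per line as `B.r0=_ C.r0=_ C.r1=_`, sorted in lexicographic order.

B.r0=0 C.r0=0 C.r1=1
B.r0=0 C.r0=0 C.r1=2
B.r0=0 C.r0=1 C.r1=1
B.r0=0 C.r0=1 C.r1=2
B.r0=1 C.r0=0 C.r1=1
B.r0=1 C.r0=0 C.r1=2
B.r0=1 C.r0=1 C.r1=1
B.r0=1 C.r0=1 C.r1=2

outcome vector order: (B.r0,C.r0,C.r1)
|PSO outcomes| = 8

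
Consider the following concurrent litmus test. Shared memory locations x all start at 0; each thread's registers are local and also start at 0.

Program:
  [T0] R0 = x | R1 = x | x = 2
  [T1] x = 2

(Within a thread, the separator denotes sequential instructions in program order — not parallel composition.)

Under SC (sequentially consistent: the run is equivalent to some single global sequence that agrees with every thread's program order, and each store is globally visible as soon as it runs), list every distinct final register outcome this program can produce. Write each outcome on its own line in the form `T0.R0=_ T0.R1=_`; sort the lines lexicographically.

outcome vector order: (T0.R0,T0.R1)
|SC outcomes| = 3

T0.R0=0 T0.R1=0
T0.R0=0 T0.R1=2
T0.R0=2 T0.R1=2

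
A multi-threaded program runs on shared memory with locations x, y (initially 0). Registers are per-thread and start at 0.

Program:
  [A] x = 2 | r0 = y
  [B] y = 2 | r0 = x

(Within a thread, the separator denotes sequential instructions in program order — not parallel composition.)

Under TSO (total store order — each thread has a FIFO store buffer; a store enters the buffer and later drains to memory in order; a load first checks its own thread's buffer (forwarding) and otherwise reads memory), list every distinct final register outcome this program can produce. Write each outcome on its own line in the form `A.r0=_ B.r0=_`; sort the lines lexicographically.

outcome vector order: (A.r0,B.r0)
|TSO outcomes| = 4

A.r0=0 B.r0=0
A.r0=0 B.r0=2
A.r0=2 B.r0=0
A.r0=2 B.r0=2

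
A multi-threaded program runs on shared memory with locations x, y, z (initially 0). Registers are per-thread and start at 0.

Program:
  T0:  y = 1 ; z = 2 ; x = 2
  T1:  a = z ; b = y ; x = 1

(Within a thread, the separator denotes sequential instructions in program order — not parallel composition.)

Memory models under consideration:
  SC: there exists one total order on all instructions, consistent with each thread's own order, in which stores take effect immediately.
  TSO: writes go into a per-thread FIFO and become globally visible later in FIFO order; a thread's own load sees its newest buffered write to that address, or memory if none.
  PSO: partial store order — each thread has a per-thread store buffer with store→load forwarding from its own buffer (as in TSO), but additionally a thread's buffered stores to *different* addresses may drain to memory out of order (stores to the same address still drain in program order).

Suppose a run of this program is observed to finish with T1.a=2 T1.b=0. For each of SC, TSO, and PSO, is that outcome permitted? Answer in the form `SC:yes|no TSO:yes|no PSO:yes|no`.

SC:no TSO:no PSO:yes

outcome vector order: (T1.a,T1.b)
SC (3): 00 01 21
TSO (3): 00 01 21
PSO (4): 00 01 20 21
target 20 ∈ {PSO}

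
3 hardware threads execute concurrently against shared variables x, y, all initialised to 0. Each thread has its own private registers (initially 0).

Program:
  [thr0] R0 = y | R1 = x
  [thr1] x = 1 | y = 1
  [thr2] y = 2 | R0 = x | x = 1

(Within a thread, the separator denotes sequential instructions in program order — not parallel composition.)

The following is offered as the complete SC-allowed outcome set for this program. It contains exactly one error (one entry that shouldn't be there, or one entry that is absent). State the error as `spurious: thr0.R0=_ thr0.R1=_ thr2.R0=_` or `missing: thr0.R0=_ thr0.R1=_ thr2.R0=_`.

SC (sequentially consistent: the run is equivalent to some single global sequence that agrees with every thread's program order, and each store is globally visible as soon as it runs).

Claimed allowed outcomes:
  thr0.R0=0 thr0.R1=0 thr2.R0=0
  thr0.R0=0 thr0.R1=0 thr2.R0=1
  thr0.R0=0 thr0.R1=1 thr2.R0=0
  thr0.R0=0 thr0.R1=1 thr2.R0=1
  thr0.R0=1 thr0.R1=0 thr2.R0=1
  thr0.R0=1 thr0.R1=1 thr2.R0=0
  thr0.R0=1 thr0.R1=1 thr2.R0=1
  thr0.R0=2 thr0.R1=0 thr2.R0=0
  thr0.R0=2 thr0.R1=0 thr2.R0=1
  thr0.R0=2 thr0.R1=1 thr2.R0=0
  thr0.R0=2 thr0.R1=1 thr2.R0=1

spurious: thr0.R0=1 thr0.R1=0 thr2.R0=1

outcome vector order: (thr0.R0,thr0.R1,thr2.R0)
SC: 10 outcomes — {0/0/0; 0/0/1; 0/1/0; 0/1/1; 1/1/0; 1/1/1; 2/0/0; 2/0/1; 2/1/0; 2/1/1}
claimed∖SC = {1/0/1}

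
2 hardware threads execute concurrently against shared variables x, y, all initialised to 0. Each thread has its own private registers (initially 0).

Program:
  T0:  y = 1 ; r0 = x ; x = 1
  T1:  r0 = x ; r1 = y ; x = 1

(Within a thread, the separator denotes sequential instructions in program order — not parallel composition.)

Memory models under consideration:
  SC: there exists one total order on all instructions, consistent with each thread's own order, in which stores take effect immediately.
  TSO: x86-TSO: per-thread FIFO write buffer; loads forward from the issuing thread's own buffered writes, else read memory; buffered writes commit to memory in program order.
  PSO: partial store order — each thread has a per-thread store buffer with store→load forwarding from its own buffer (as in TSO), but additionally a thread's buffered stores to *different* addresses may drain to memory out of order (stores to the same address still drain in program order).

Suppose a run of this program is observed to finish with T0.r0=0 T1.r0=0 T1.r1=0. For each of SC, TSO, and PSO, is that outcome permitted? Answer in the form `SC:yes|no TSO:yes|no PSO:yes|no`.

outcome vector order: (T0.r0,T1.r0,T1.r1)
SC: 5 outcomes — {(0,0,0); (0,0,1); (0,1,1); (1,0,0); (1,0,1)}
TSO: 5 outcomes — {(0,0,0); (0,0,1); (0,1,1); (1,0,0); (1,0,1)}
PSO: 6 outcomes — {(0,0,0); (0,0,1); (0,1,0); (0,1,1); (1,0,0); (1,0,1)}
target (0,0,0) ∈ {SC,TSO,PSO}

SC:yes TSO:yes PSO:yes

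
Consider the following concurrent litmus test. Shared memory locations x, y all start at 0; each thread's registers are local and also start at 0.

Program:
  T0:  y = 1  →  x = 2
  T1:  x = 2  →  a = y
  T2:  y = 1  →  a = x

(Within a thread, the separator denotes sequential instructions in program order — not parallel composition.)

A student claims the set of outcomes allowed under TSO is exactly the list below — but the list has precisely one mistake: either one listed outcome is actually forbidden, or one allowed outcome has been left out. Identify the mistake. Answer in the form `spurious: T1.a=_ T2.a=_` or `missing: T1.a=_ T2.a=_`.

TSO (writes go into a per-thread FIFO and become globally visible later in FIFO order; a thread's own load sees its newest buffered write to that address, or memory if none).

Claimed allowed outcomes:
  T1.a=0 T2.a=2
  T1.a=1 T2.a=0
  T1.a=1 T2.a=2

outcome vector order: (T1.a,T2.a)
[TSO] allowed = {(0,0) (0,2) (1,0) (1,2)}
TSO∖claimed = {(0,0)}

missing: T1.a=0 T2.a=0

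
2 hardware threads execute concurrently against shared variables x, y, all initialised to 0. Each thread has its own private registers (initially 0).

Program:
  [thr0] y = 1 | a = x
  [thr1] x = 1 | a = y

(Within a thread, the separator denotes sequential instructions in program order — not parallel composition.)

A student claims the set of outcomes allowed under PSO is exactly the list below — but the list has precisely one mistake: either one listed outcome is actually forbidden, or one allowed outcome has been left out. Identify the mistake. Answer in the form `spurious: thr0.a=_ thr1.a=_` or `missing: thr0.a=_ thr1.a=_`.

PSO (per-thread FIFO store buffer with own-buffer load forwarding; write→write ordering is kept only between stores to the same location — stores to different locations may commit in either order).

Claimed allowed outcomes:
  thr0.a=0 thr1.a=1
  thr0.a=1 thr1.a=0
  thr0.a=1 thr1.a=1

missing: thr0.a=0 thr1.a=0

outcome vector order: (thr0.a,thr1.a)
PSO: 4 outcomes — {<0 0>; <0 1>; <1 0>; <1 1>}
PSO∖claimed = {<0 0>}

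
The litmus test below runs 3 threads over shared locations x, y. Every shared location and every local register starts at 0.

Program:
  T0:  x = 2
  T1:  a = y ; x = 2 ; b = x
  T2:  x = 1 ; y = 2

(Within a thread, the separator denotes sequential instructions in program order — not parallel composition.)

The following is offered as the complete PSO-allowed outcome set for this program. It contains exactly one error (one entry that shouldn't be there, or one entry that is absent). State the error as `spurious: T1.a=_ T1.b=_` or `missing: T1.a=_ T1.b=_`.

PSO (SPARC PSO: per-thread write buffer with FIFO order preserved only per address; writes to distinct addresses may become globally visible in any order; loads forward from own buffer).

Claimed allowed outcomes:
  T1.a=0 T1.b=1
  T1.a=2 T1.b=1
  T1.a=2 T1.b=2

missing: T1.a=0 T1.b=2

outcome vector order: (T1.a,T1.b)
PSO (4): 01, 02, 21, 22
PSO∖claimed = {02}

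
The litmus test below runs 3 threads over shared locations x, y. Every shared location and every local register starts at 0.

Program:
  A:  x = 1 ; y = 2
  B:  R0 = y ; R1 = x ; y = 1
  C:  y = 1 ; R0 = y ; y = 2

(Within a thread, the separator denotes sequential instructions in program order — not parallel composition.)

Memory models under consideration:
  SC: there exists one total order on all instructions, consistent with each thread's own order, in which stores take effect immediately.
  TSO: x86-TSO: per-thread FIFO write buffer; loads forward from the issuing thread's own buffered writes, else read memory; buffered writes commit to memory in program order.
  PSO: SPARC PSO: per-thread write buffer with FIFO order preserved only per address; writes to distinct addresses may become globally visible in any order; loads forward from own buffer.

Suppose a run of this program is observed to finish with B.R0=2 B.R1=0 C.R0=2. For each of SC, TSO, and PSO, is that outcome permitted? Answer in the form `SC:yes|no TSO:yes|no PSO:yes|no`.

SC:no TSO:no PSO:yes

outcome vector order: (B.R0,B.R1,C.R0)
SC (11): (0,0,1), (0,0,2), (0,1,1), (0,1,2), (1,0,1), (1,0,2), (1,1,1), (1,1,2), (2,0,1), (2,1,1), (2,1,2)
TSO (11): (0,0,1), (0,0,2), (0,1,1), (0,1,2), (1,0,1), (1,0,2), (1,1,1), (1,1,2), (2,0,1), (2,1,1), (2,1,2)
PSO (12): (0,0,1), (0,0,2), (0,1,1), (0,1,2), (1,0,1), (1,0,2), (1,1,1), (1,1,2), (2,0,1), (2,0,2), (2,1,1), (2,1,2)
target (2,0,2) ∈ {PSO}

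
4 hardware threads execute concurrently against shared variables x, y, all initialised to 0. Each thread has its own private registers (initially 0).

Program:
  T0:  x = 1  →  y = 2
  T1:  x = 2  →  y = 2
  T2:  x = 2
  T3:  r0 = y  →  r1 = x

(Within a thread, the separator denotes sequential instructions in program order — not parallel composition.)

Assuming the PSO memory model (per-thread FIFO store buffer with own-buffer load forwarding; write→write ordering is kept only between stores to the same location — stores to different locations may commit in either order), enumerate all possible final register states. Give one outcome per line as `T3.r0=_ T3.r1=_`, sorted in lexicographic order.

T3.r0=0 T3.r1=0
T3.r0=0 T3.r1=1
T3.r0=0 T3.r1=2
T3.r0=2 T3.r1=0
T3.r0=2 T3.r1=1
T3.r0=2 T3.r1=2

outcome vector order: (T3.r0,T3.r1)
|PSO outcomes| = 6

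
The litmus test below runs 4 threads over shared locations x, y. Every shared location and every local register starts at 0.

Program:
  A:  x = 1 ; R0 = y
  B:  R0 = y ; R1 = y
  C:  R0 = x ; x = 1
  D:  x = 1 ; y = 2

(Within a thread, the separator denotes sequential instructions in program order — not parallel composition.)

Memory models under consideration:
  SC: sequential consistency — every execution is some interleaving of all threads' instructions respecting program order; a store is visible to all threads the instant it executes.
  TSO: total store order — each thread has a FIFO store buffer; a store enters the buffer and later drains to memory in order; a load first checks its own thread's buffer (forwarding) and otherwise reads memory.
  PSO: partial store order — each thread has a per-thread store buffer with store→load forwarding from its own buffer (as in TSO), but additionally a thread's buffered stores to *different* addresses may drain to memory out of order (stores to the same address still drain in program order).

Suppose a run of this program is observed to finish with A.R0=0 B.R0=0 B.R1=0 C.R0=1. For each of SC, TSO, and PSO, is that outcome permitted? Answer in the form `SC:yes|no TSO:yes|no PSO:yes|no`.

SC:yes TSO:yes PSO:yes

outcome vector order: (A.R0,B.R0,B.R1,C.R0)
[SC] allowed = {<0 0 0 0>; <0 0 0 1>; <0 0 2 0>; <0 0 2 1>; <0 2 2 0>; <0 2 2 1>; <2 0 0 0>; <2 0 0 1>; <2 0 2 0>; <2 0 2 1>; <2 2 2 0>; <2 2 2 1>}
[TSO] allowed = {<0 0 0 0>; <0 0 0 1>; <0 0 2 0>; <0 0 2 1>; <0 2 2 0>; <0 2 2 1>; <2 0 0 0>; <2 0 0 1>; <2 0 2 0>; <2 0 2 1>; <2 2 2 0>; <2 2 2 1>}
[PSO] allowed = {<0 0 0 0>; <0 0 0 1>; <0 0 2 0>; <0 0 2 1>; <0 2 2 0>; <0 2 2 1>; <2 0 0 0>; <2 0 0 1>; <2 0 2 0>; <2 0 2 1>; <2 2 2 0>; <2 2 2 1>}
target <0 0 0 1> ∈ {SC,TSO,PSO}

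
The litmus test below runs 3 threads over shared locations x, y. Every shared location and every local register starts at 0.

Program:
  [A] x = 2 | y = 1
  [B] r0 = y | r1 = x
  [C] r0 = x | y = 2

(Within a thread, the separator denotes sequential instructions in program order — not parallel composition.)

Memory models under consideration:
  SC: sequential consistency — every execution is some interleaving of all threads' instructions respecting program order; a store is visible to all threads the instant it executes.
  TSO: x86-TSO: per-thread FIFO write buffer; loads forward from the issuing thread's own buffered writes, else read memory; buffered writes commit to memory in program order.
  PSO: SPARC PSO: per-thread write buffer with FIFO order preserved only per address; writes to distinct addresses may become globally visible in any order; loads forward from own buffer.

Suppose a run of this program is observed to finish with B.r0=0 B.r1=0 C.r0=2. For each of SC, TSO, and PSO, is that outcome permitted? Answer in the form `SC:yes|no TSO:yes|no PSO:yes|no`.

SC:yes TSO:yes PSO:yes

outcome vector order: (B.r0,B.r1,C.r0)
SC (9): 0/0/0, 0/0/2, 0/2/0, 0/2/2, 1/2/0, 1/2/2, 2/0/0, 2/2/0, 2/2/2
TSO (9): 0/0/0, 0/0/2, 0/2/0, 0/2/2, 1/2/0, 1/2/2, 2/0/0, 2/2/0, 2/2/2
PSO (11): 0/0/0, 0/0/2, 0/2/0, 0/2/2, 1/0/0, 1/0/2, 1/2/0, 1/2/2, 2/0/0, 2/2/0, 2/2/2
target 0/0/2 ∈ {SC,TSO,PSO}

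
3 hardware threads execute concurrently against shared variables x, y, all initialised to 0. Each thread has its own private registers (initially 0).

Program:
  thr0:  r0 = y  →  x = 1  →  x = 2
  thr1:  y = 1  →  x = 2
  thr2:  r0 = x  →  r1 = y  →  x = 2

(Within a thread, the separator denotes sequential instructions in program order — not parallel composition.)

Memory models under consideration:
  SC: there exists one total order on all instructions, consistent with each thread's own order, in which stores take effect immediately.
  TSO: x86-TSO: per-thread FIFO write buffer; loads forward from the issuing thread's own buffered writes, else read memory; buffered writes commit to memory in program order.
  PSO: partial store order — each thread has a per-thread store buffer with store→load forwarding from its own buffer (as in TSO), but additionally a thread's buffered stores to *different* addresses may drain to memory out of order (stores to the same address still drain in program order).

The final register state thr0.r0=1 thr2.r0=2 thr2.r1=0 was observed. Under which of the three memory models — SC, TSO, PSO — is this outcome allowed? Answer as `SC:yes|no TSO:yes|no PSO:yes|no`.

SC:no TSO:no PSO:yes

outcome vector order: (thr0.r0,thr2.r0,thr2.r1)
[SC] allowed = {<0 0 0>, <0 0 1>, <0 1 0>, <0 1 1>, <0 2 0>, <0 2 1>, <1 0 0>, <1 0 1>, <1 1 1>, <1 2 1>}
[TSO] allowed = {<0 0 0>, <0 0 1>, <0 1 0>, <0 1 1>, <0 2 0>, <0 2 1>, <1 0 0>, <1 0 1>, <1 1 1>, <1 2 1>}
[PSO] allowed = {<0 0 0>, <0 0 1>, <0 1 0>, <0 1 1>, <0 2 0>, <0 2 1>, <1 0 0>, <1 0 1>, <1 1 1>, <1 2 0>, <1 2 1>}
target <1 2 0> ∈ {PSO}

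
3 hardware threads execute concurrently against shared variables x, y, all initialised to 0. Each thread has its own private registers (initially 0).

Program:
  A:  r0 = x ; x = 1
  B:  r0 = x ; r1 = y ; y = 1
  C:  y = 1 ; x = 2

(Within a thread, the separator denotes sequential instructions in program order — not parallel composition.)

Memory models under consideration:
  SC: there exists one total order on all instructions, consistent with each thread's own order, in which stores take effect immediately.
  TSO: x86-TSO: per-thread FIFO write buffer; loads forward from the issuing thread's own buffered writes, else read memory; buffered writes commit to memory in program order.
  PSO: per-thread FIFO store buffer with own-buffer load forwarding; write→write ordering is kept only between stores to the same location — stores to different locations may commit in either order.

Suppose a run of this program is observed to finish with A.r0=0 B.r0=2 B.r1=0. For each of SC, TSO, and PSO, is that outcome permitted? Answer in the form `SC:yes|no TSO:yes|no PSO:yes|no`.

outcome vector order: (A.r0,B.r0,B.r1)
SC: 9 outcomes — {<0 0 0>, <0 0 1>, <0 1 0>, <0 1 1>, <0 2 1>, <2 0 0>, <2 0 1>, <2 1 1>, <2 2 1>}
TSO: 9 outcomes — {<0 0 0>, <0 0 1>, <0 1 0>, <0 1 1>, <0 2 1>, <2 0 0>, <2 0 1>, <2 1 1>, <2 2 1>}
PSO: 12 outcomes — {<0 0 0>, <0 0 1>, <0 1 0>, <0 1 1>, <0 2 0>, <0 2 1>, <2 0 0>, <2 0 1>, <2 1 0>, <2 1 1>, <2 2 0>, <2 2 1>}
target <0 2 0> ∈ {PSO}

SC:no TSO:no PSO:yes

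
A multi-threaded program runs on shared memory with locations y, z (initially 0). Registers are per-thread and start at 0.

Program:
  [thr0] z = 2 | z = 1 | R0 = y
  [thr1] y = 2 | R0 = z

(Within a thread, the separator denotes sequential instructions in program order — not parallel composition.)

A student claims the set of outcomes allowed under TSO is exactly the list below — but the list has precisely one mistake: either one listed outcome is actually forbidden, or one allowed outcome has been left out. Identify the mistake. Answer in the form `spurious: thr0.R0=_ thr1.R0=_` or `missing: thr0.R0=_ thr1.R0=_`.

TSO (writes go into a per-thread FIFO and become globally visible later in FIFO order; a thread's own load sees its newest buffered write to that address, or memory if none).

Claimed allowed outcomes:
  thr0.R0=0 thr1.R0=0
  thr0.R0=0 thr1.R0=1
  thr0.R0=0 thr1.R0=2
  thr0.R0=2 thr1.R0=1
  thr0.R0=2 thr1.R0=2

outcome vector order: (thr0.R0,thr1.R0)
under TSO → 00, 01, 02, 20, 21, 22
TSO∖claimed = {20}

missing: thr0.R0=2 thr1.R0=0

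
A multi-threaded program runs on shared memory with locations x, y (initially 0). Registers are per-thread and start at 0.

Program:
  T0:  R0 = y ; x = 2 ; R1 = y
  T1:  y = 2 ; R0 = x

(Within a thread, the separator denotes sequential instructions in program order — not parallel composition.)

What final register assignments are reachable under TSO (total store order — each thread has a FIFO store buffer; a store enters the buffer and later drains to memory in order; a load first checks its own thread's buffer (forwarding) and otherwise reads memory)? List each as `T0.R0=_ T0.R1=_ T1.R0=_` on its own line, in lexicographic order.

outcome vector order: (T0.R0,T0.R1,T1.R0)
|TSO outcomes| = 6

T0.R0=0 T0.R1=0 T1.R0=0
T0.R0=0 T0.R1=0 T1.R0=2
T0.R0=0 T0.R1=2 T1.R0=0
T0.R0=0 T0.R1=2 T1.R0=2
T0.R0=2 T0.R1=2 T1.R0=0
T0.R0=2 T0.R1=2 T1.R0=2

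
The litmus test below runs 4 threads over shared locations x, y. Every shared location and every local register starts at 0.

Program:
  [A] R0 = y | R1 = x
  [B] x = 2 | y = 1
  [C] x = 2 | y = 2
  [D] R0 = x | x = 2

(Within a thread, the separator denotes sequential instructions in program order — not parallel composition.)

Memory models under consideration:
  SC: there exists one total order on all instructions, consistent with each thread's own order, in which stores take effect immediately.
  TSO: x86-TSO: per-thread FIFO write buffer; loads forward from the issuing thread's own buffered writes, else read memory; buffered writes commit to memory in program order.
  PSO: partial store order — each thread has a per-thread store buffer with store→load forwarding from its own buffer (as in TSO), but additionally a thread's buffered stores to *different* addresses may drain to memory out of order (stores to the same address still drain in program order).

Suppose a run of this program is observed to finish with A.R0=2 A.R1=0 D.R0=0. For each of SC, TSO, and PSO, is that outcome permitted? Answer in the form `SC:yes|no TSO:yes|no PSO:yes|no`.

SC:no TSO:no PSO:yes

outcome vector order: (A.R0,A.R1,D.R0)
SC (8): 000; 002; 020; 022; 120; 122; 220; 222
TSO (8): 000; 002; 020; 022; 120; 122; 220; 222
PSO (12): 000; 002; 020; 022; 100; 102; 120; 122; 200; 202; 220; 222
target 200 ∈ {PSO}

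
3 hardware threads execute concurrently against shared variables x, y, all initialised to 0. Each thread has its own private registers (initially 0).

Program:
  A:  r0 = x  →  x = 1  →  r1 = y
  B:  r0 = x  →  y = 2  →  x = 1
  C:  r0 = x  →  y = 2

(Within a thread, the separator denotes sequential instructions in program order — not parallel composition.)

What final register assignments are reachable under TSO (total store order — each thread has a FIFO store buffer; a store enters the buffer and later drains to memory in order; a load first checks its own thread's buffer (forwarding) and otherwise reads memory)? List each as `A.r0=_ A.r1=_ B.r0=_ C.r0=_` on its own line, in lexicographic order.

A.r0=0 A.r1=0 B.r0=0 C.r0=0
A.r0=0 A.r1=0 B.r0=0 C.r0=1
A.r0=0 A.r1=0 B.r0=1 C.r0=0
A.r0=0 A.r1=0 B.r0=1 C.r0=1
A.r0=0 A.r1=2 B.r0=0 C.r0=0
A.r0=0 A.r1=2 B.r0=0 C.r0=1
A.r0=0 A.r1=2 B.r0=1 C.r0=0
A.r0=0 A.r1=2 B.r0=1 C.r0=1
A.r0=1 A.r1=2 B.r0=0 C.r0=0
A.r0=1 A.r1=2 B.r0=0 C.r0=1

outcome vector order: (A.r0,A.r1,B.r0,C.r0)
|TSO outcomes| = 10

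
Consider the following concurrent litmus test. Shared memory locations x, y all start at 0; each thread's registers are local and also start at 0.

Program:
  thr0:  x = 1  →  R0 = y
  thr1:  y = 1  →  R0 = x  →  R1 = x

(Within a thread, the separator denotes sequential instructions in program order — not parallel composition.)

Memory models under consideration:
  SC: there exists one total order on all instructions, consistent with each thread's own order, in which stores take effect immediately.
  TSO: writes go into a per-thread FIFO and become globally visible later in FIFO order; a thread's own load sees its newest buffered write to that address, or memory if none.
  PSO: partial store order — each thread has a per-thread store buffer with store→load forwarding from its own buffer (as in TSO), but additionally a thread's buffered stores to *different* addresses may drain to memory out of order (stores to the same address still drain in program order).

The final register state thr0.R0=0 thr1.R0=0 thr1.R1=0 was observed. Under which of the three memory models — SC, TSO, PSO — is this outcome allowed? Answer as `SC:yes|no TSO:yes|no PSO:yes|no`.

outcome vector order: (thr0.R0,thr1.R0,thr1.R1)
[SC] allowed = {0/1/1; 1/0/0; 1/0/1; 1/1/1}
[TSO] allowed = {0/0/0; 0/0/1; 0/1/1; 1/0/0; 1/0/1; 1/1/1}
[PSO] allowed = {0/0/0; 0/0/1; 0/1/1; 1/0/0; 1/0/1; 1/1/1}
target 0/0/0 ∈ {TSO,PSO}

SC:no TSO:yes PSO:yes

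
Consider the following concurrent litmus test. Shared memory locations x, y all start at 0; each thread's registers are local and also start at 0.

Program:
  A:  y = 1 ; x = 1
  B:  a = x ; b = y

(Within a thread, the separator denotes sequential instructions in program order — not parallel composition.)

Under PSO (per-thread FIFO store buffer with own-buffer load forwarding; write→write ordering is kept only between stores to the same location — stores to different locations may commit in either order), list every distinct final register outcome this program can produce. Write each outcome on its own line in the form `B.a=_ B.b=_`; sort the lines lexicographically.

outcome vector order: (B.a,B.b)
|PSO outcomes| = 4

B.a=0 B.b=0
B.a=0 B.b=1
B.a=1 B.b=0
B.a=1 B.b=1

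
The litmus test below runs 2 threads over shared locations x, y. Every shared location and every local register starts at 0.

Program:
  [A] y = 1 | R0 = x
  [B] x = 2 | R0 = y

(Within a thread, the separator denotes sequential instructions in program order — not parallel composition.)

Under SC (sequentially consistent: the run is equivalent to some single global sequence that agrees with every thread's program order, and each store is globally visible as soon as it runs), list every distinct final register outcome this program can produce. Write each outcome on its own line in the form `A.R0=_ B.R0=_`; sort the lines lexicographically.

outcome vector order: (A.R0,B.R0)
|SC outcomes| = 3

A.R0=0 B.R0=1
A.R0=2 B.R0=0
A.R0=2 B.R0=1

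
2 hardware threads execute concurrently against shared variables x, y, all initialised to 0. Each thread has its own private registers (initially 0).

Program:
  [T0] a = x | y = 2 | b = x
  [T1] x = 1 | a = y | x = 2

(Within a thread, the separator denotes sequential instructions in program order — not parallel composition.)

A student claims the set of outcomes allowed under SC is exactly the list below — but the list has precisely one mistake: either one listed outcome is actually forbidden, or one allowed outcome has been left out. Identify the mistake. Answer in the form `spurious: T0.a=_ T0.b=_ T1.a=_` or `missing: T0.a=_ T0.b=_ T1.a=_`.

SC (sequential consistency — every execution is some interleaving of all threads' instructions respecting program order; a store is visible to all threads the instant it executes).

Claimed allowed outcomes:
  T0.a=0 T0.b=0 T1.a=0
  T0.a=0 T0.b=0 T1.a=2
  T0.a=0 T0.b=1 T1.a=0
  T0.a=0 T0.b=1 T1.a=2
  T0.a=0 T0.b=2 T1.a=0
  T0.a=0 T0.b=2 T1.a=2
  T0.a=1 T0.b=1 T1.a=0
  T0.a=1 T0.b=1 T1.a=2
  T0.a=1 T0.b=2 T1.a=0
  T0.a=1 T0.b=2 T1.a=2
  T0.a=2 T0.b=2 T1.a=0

outcome vector order: (T0.a,T0.b,T1.a)
SC (10): <0 0 2>; <0 1 0>; <0 1 2>; <0 2 0>; <0 2 2>; <1 1 0>; <1 1 2>; <1 2 0>; <1 2 2>; <2 2 0>
claimed∖SC = {<0 0 0>}

spurious: T0.a=0 T0.b=0 T1.a=0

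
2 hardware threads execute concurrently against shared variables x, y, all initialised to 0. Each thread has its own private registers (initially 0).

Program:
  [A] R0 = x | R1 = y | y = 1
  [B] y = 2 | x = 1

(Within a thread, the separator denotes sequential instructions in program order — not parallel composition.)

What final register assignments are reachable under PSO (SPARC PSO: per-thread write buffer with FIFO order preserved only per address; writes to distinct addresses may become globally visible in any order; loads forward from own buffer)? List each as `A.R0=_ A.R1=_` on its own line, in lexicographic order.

A.R0=0 A.R1=0
A.R0=0 A.R1=2
A.R0=1 A.R1=0
A.R0=1 A.R1=2

outcome vector order: (A.R0,A.R1)
|PSO outcomes| = 4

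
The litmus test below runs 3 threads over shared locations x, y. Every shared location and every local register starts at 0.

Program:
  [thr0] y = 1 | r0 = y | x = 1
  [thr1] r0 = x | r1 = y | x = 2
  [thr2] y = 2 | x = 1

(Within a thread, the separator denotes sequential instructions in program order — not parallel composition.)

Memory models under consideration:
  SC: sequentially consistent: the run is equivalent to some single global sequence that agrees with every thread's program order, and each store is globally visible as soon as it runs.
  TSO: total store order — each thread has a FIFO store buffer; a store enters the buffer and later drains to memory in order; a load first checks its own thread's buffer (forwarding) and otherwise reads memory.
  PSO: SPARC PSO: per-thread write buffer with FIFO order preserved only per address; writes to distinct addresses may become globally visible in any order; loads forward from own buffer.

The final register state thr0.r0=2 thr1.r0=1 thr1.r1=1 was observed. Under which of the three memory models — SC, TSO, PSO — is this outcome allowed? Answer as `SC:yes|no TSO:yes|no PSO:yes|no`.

SC:no TSO:no PSO:yes

outcome vector order: (thr0.r0,thr1.r0,thr1.r1)
[SC] allowed = {<1 0 0>; <1 0 1>; <1 0 2>; <1 1 1>; <1 1 2>; <2 0 0>; <2 0 1>; <2 0 2>; <2 1 2>}
[TSO] allowed = {<1 0 0>; <1 0 1>; <1 0 2>; <1 1 1>; <1 1 2>; <2 0 0>; <2 0 1>; <2 0 2>; <2 1 2>}
[PSO] allowed = {<1 0 0>; <1 0 1>; <1 0 2>; <1 1 0>; <1 1 1>; <1 1 2>; <2 0 0>; <2 0 1>; <2 0 2>; <2 1 0>; <2 1 1>; <2 1 2>}
target <2 1 1> ∈ {PSO}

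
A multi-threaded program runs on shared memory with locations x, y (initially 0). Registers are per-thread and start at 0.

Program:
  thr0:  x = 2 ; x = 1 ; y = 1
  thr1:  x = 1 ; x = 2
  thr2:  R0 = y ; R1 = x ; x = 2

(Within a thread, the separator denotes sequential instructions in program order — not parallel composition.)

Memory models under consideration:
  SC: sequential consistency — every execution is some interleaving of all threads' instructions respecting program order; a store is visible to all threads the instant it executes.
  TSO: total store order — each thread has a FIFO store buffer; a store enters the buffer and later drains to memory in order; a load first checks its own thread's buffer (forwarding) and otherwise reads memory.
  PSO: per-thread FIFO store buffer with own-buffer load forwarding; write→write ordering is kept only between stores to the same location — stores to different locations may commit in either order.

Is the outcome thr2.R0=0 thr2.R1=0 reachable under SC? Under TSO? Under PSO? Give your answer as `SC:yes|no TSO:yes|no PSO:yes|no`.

outcome vector order: (thr2.R0,thr2.R1)
under SC → <0 0>, <0 1>, <0 2>, <1 1>, <1 2>
under TSO → <0 0>, <0 1>, <0 2>, <1 1>, <1 2>
under PSO → <0 0>, <0 1>, <0 2>, <1 0>, <1 1>, <1 2>
target <0 0> ∈ {SC,TSO,PSO}

SC:yes TSO:yes PSO:yes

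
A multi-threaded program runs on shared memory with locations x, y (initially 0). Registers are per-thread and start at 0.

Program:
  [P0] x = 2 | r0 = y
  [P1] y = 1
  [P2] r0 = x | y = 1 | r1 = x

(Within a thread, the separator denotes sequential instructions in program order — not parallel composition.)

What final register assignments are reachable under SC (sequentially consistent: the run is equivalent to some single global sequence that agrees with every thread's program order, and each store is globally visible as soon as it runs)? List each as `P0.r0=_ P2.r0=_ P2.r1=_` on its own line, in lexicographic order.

P0.r0=0 P2.r0=0 P2.r1=2
P0.r0=0 P2.r0=2 P2.r1=2
P0.r0=1 P2.r0=0 P2.r1=0
P0.r0=1 P2.r0=0 P2.r1=2
P0.r0=1 P2.r0=2 P2.r1=2

outcome vector order: (P0.r0,P2.r0,P2.r1)
|SC outcomes| = 5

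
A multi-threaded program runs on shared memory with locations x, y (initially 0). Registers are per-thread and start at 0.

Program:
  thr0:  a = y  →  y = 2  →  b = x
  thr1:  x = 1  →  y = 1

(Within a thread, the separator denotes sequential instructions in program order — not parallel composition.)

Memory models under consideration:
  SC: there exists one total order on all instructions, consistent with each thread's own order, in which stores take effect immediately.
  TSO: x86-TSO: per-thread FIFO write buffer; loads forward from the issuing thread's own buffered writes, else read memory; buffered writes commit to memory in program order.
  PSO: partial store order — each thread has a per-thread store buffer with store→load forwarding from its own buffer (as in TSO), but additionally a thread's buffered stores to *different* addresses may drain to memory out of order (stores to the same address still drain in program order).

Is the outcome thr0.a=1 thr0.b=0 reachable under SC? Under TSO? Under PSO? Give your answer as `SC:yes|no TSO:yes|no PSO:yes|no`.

outcome vector order: (thr0.a,thr0.b)
under SC → 00 01 11
under TSO → 00 01 11
under PSO → 00 01 10 11
target 10 ∈ {PSO}

SC:no TSO:no PSO:yes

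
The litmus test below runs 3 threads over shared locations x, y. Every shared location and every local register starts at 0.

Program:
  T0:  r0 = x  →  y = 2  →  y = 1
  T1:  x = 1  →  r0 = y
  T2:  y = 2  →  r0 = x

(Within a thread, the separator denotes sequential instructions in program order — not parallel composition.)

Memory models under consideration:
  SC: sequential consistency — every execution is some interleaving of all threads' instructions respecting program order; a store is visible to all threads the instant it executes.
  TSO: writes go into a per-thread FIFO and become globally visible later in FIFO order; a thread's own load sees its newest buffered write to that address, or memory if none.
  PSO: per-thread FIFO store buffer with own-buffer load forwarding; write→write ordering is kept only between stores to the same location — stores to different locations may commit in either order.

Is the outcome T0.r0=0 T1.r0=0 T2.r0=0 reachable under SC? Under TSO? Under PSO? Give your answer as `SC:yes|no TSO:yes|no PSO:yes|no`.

outcome vector order: (T0.r0,T1.r0,T2.r0)
SC (10): <0 0 1>, <0 1 0>, <0 1 1>, <0 2 0>, <0 2 1>, <1 0 1>, <1 1 0>, <1 1 1>, <1 2 0>, <1 2 1>
TSO (12): <0 0 0>, <0 0 1>, <0 1 0>, <0 1 1>, <0 2 0>, <0 2 1>, <1 0 0>, <1 0 1>, <1 1 0>, <1 1 1>, <1 2 0>, <1 2 1>
PSO (12): <0 0 0>, <0 0 1>, <0 1 0>, <0 1 1>, <0 2 0>, <0 2 1>, <1 0 0>, <1 0 1>, <1 1 0>, <1 1 1>, <1 2 0>, <1 2 1>
target <0 0 0> ∈ {TSO,PSO}

SC:no TSO:yes PSO:yes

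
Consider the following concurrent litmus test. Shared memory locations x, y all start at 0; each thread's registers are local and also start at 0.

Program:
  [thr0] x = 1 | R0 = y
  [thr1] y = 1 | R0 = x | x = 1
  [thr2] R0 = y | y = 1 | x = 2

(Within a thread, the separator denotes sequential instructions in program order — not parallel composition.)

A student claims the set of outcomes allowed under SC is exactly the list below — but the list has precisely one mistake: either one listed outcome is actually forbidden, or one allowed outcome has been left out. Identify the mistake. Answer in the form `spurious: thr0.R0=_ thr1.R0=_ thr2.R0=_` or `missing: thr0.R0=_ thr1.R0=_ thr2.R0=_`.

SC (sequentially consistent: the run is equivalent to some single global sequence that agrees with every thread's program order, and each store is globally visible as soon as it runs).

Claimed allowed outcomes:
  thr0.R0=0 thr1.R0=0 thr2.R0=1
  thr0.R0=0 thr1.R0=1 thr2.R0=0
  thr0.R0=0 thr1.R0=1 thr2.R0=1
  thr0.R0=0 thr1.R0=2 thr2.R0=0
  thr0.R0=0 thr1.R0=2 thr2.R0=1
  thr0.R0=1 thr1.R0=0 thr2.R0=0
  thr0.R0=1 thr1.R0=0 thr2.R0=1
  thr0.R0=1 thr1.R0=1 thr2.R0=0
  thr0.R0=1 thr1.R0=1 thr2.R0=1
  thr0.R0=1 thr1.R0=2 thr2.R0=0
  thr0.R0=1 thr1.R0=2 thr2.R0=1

outcome vector order: (thr0.R0,thr1.R0,thr2.R0)
[SC] allowed = {010; 011; 020; 021; 100; 101; 110; 111; 120; 121}
claimed∖SC = {001}

spurious: thr0.R0=0 thr1.R0=0 thr2.R0=1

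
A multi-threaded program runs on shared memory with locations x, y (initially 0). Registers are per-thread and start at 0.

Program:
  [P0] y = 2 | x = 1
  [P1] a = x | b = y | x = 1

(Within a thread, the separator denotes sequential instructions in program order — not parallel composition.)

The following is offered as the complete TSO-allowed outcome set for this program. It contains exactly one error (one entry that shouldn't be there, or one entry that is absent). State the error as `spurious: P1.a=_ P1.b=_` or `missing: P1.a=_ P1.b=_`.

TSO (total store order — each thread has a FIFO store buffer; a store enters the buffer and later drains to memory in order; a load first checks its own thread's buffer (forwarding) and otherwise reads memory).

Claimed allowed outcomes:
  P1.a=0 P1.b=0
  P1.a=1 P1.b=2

outcome vector order: (P1.a,P1.b)
TSO: 3 outcomes — {00, 02, 12}
TSO∖claimed = {02}

missing: P1.a=0 P1.b=2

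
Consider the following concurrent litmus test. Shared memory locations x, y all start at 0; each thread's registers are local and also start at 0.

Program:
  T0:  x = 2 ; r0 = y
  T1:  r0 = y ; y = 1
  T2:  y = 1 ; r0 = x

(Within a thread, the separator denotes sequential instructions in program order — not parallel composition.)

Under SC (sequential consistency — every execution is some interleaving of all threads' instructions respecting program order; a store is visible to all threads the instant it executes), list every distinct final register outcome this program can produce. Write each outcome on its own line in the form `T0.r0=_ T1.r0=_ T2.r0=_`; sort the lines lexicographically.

outcome vector order: (T0.r0,T1.r0,T2.r0)
|SC outcomes| = 6

T0.r0=0 T1.r0=0 T2.r0=2
T0.r0=0 T1.r0=1 T2.r0=2
T0.r0=1 T1.r0=0 T2.r0=0
T0.r0=1 T1.r0=0 T2.r0=2
T0.r0=1 T1.r0=1 T2.r0=0
T0.r0=1 T1.r0=1 T2.r0=2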